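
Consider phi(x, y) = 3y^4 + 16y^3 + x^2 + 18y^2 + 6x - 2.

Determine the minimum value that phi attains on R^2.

phi(x,y) separates as P(x) + Q(y) − 2, so its minimum is min P + min Q − 2.
P'(x) = 2x + 6 vanishes at x ∈ {-3}; Q'(y) = 12y(y + 1)(y + 3) vanishes at y ∈ {-3, -1, 0}.
Local minima of P (where P''>0): P(-3)=-9. Local minima of Q: Q(-3)=-27, Q(0)=0.
So the global minimum of phi is P(-3) + Q(-3) − 2 = -9 − 27 − 2 = -38, attained at (-3, -3).

-38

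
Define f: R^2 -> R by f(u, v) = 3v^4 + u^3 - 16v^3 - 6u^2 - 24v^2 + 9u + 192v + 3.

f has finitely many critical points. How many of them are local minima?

2

f separates as a function of u plus a function of v, so ∇f=0 decouples.
∂f/∂u = 3(u - 3)(u - 1) = 0 at u ∈ {1, 3}; ∂f/∂v = 12(v - 4)(v - 2)(v + 2) = 0 at v ∈ {-2, 2, 4}.
The Hessian is diagonal: diag(f_uu, f_vv). Second derivatives: f_uu(1)=-6, f_uu(3)=6; f_vv(-2)=288, f_vv(2)=-96, f_vv(4)=144.
Local minima occur where both diagonal entries positive: (3, -2), (3, 4). Count: 2.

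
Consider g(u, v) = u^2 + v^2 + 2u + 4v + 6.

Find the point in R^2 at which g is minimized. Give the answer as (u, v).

g(u,v) separates as P(u) + Q(v) + 6, so its minimum is min P + min Q + 6.
P'(u) = 2u + 2 vanishes at u ∈ {-1}; Q'(v) = 2v + 4 vanishes at v ∈ {-2}.
Local minima of P (where P''>0): P(-1)=-1. Local minima of Q: Q(-2)=-4.
So the global minimum of g is P(-1) + Q(-2) + 6 = -1 − 4 + 6 = 1, attained at (-1, -2).

(-1, -2)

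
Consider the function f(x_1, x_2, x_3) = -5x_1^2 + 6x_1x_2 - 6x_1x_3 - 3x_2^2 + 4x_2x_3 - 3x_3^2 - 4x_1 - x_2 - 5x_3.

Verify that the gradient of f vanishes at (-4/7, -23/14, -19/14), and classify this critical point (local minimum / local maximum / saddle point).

∇f = (-10x_1 + 6x_2 - 6x_3 - 4, 6x_1 - 6x_2 + 4x_3 - 1, -6x_1 + 4x_2 - 6x_3 - 5); substituting (-4/7, -23/14, -19/14) gives ∇f = (0, 0, 0), so (-4/7, -23/14, -19/14) is indeed a critical point.
The Hessian is constant: H = [[-10, 6, -6], [6, -6, 4], [-6, 4, -6]].
Leading principal minors: Δ₁ = -10, Δ₂ = 24, Δ₃ = -56.
The minors alternate sign starting negative (−, +, −), so H is negative definite: a local maximum.

local maximum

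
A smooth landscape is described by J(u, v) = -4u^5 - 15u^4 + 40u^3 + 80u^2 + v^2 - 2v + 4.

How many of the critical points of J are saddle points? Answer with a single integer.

J separates as a function of u plus a function of v, so ∇J=0 decouples.
∂J/∂u = -20u(u - 2)(u + 1)(u + 4) = 0 at u ∈ {-4, -1, 0, 2}; ∂J/∂v = 2(v - 1) = 0 at v ∈ {1}.
The Hessian is diagonal: diag(J_uu, J_vv). Second derivatives: J_uu(-4)=1440, J_uu(-1)=-180, J_uu(0)=160, J_uu(2)=-720; J_vv(1)=2.
Saddle points occur where the two diagonal entries have opposite signs: (-1, 1), (2, 1). Count: 2.

2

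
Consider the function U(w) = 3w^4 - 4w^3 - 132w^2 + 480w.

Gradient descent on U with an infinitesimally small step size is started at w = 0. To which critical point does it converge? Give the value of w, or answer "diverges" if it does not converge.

U'(w) = 12(w - 4)(w - 2)(w + 5), so U'(0) = 480.
Gradient descent moves in the -U' direction, i.e. w is decreasing.
The nearest critical point in that direction is w = -5, where U'' = 756 > 0 (a local minimum). The iterate converges there.

-5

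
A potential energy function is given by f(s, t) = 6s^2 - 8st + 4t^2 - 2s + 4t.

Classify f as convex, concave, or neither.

f is quadratic, so its Hessian is the constant matrix H = [[12, -8], [-8, 8]].
det(H) = 32, tr(H) = 20.
det(H) > 0 and tr(H) > 0, so H is positive definite everywhere: convex.

convex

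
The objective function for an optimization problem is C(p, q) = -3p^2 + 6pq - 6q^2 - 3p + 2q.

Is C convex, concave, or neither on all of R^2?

concave

C is quadratic, so its Hessian is the constant matrix H = [[-6, 6], [6, -12]].
det(H) = 36, tr(H) = -18.
det(H) > 0 and tr(H) < 0, so H is negative definite everywhere: concave.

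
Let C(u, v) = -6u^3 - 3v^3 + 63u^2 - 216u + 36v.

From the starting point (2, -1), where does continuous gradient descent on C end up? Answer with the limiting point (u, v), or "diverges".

(3, -2)

C is separable, so gradient descent decouples: u follows -∂C/∂u, v follows -∂C/∂v.
∂C/∂u = -18(u - 4)(u - 3); at u=2 this is -36, so u increases.
∂C/∂v = -9(v - 2)(v + 2); at v=-1 this is 27, so v decreases.
u converges to its nearest critical value 3 (a local min of the u-part); v converges to -2. The iterate converges to (3, -2).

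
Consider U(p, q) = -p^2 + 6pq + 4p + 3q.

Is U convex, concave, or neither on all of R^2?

U is quadratic, so its Hessian is the constant matrix H = [[-2, 6], [6, 0]].
det(H) = -36, tr(H) = -2.
det(H) < 0, so H is indefinite: neither convex nor concave.

neither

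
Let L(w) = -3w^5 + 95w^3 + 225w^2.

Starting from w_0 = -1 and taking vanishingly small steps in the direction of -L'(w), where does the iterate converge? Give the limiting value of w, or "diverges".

0

L'(w) = -15w(w - 5)(w + 2)(w + 3), so L'(-1) = -180.
Gradient descent moves in the -L' direction, i.e. w is increasing.
The nearest critical point in that direction is w = 0, where L'' = 450 > 0 (a local minimum). The iterate converges there.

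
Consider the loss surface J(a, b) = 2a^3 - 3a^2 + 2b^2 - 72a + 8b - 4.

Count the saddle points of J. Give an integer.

1

J separates as a function of a plus a function of b, so ∇J=0 decouples.
∂J/∂a = 6(a - 4)(a + 3) = 0 at a ∈ {-3, 4}; ∂J/∂b = 4(b + 2) = 0 at b ∈ {-2}.
The Hessian is diagonal: diag(J_aa, J_bb). Second derivatives: J_aa(-3)=-42, J_aa(4)=42; J_bb(-2)=4.
Saddle points occur where the two diagonal entries have opposite signs: (-3, -2). Count: 1.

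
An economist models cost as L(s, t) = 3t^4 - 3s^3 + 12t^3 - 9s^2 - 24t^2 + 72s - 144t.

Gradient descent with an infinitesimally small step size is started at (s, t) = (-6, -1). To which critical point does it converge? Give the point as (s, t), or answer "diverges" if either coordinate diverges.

L is separable, so gradient descent decouples: s follows -∂L/∂s, t follows -∂L/∂t.
∂L/∂s = -9(s - 2)(s + 4); at s=-6 this is -144, so s increases.
∂L/∂t = 12(t - 2)(t + 2)(t + 3); at t=-1 this is -72, so t increases.
s converges to its nearest critical value -4 (a local min of the s-part); t converges to 2. The iterate converges to (-4, 2).

(-4, 2)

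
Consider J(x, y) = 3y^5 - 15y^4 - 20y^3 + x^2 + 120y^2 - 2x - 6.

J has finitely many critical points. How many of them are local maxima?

J separates as a function of x plus a function of y, so ∇J=0 decouples.
∂J/∂x = 2(x - 1) = 0 at x ∈ {1}; ∂J/∂y = 15y(y - 4)(y - 2)(y + 2) = 0 at y ∈ {-2, 0, 2, 4}.
The Hessian is diagonal: diag(J_xx, J_yy). Second derivatives: J_xx(1)=2; J_yy(-2)=-720, J_yy(0)=240, J_yy(2)=-240, J_yy(4)=720.
Local maxima occur where both diagonal entries negative: none. Count: 0.

0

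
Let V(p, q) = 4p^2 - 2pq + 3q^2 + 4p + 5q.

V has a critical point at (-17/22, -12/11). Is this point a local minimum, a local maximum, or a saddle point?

The Hessian of V is constant: H = [[8, -2], [-2, 6]].
det(H) = 8·6 − (-2)² = 44.
det(H) > 0 and tr(H) = 14 > 0, so H is positive definite and the point is a local minimum.

local minimum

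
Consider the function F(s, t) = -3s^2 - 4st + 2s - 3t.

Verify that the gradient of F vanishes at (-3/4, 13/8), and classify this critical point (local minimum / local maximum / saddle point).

saddle point

∇F = (-6s - 4t + 2, -4s - 3); substituting (-3/4, 13/8) gives ∇F = (0, 0), so (-3/4, 13/8) is indeed a critical point.
The Hessian of F is constant: H = [[-6, -4], [-4, 0]].
det(H) = (-6)·0 − (-4)² = -16.
Since det(H) < 0, H is indefinite and the critical point is a saddle point.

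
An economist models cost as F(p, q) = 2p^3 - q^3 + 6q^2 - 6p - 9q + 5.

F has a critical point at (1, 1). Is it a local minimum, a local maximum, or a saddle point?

The mixed partial ∂²F/∂p∂q is 0, so the Hessian at any point is diag(F_pp, F_qq) = diag(12p, 6(-q + 2)).
At (1, 1): H = diag(12, 6).
Both eigenvalues are positive, so H is positive definite: a local minimum.

local minimum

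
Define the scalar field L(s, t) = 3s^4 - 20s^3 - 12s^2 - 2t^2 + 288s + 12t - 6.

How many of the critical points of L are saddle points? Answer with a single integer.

2

L separates as a function of s plus a function of t, so ∇L=0 decouples.
∂L/∂s = 12(s - 4)(s - 3)(s + 2) = 0 at s ∈ {-2, 3, 4}; ∂L/∂t = -4(t - 3) = 0 at t ∈ {3}.
The Hessian is diagonal: diag(L_ss, L_tt). Second derivatives: L_ss(-2)=360, L_ss(3)=-60, L_ss(4)=72; L_tt(3)=-4.
Saddle points occur where the two diagonal entries have opposite signs: (-2, 3), (4, 3). Count: 2.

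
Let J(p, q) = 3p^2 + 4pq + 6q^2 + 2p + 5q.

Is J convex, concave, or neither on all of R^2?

convex

J is quadratic, so its Hessian is the constant matrix H = [[6, 4], [4, 12]].
det(H) = 56, tr(H) = 18.
det(H) > 0 and tr(H) > 0, so H is positive definite everywhere: convex.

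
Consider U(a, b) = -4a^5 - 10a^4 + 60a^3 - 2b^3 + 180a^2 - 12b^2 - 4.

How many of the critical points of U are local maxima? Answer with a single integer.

U separates as a function of a plus a function of b, so ∇U=0 decouples.
∂U/∂a = -20a(a - 3)(a + 2)(a + 3) = 0 at a ∈ {-3, -2, 0, 3}; ∂U/∂b = -6b(b + 4) = 0 at b ∈ {-4, 0}.
The Hessian is diagonal: diag(U_aa, U_bb). Second derivatives: U_aa(-3)=360, U_aa(-2)=-200, U_aa(0)=360, U_aa(3)=-1800; U_bb(-4)=24, U_bb(0)=-24.
Local maxima occur where both diagonal entries negative: (-2, 0), (3, 0). Count: 2.

2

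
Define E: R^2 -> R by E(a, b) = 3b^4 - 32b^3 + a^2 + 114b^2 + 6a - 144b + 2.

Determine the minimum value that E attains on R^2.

E(a,b) separates as P(a) + Q(b) + 2, so its minimum is min P + min Q + 2.
P'(a) = 2a + 6 vanishes at a ∈ {-3}; Q'(b) = 12(b - 4)(b - 3)(b - 1) vanishes at b ∈ {1, 3, 4}.
Local minima of P (where P''>0): P(-3)=-9. Local minima of Q: Q(1)=-59, Q(4)=-32.
So the global minimum of E is P(-3) + Q(1) + 2 = -9 − 59 + 2 = -66, attained at (-3, 1).

-66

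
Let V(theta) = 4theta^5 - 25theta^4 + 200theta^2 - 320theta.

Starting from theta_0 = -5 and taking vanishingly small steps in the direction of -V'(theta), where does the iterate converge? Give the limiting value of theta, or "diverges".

diverges

V'(theta) = 20(theta - 4)(theta - 2)(theta - 1)(theta + 2), so V'(-5) = 22680.
Gradient descent moves in the -V' direction, i.e. theta is decreasing.
There is no critical point below theta=-5, and V' keeps the same sign, so the iterate runs off to −∞.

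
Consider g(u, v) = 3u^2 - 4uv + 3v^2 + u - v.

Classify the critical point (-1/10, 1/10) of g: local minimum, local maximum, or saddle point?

local minimum

The Hessian of g is constant: H = [[6, -4], [-4, 6]].
det(H) = 6·6 − (-4)² = 20.
det(H) > 0 and tr(H) = 12 > 0, so H is positive definite and the point is a local minimum.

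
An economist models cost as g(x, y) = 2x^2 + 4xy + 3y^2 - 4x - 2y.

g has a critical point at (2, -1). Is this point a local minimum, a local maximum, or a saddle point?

The Hessian of g is constant: H = [[4, 4], [4, 6]].
det(H) = 4·6 − 4² = 8.
det(H) > 0 and tr(H) = 10 > 0, so H is positive definite and the point is a local minimum.

local minimum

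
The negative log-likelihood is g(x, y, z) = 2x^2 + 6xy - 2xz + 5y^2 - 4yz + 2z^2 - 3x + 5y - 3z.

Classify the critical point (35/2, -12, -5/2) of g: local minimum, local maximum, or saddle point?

The Hessian is constant: H = [[4, 6, -2], [6, 10, -4], [-2, -4, 4]].
Leading principal minors: Δ₁ = 4, Δ₂ = 4, Δ₃ = 8.
All leading minors are positive, so H is positive definite: a local minimum.

local minimum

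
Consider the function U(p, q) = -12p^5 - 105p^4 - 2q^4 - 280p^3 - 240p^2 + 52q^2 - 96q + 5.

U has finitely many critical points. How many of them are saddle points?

U separates as a function of p plus a function of q, so ∇U=0 decouples.
∂U/∂p = -60p(p + 1)(p + 2)(p + 4) = 0 at p ∈ {-4, -2, -1, 0}; ∂U/∂q = -8(q - 3)(q - 1)(q + 4) = 0 at q ∈ {-4, 1, 3}.
The Hessian is diagonal: diag(U_pp, U_qq). Second derivatives: U_pp(-4)=1440, U_pp(-2)=-240, U_pp(-1)=180, U_pp(0)=-480; U_qq(-4)=-280, U_qq(1)=80, U_qq(3)=-112.
Saddle points occur where the two diagonal entries have opposite signs: (-4, -4), (-4, 3), (-2, 1), (-1, -4), (-1, 3), (0, 1). Count: 6.

6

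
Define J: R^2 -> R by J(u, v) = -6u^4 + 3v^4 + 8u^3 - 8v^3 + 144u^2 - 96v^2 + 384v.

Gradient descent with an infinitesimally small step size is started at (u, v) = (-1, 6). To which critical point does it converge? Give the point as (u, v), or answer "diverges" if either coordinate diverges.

J is separable, so gradient descent decouples: u follows -∂J/∂u, v follows -∂J/∂v.
∂J/∂u = -24u(u - 4)(u + 3); at u=-1 this is -240, so u increases.
∂J/∂v = 12(v - 4)(v - 2)(v + 4); at v=6 this is 960, so v decreases.
u converges to its nearest critical value 0 (a local min of the u-part); v converges to 4. The iterate converges to (0, 4).

(0, 4)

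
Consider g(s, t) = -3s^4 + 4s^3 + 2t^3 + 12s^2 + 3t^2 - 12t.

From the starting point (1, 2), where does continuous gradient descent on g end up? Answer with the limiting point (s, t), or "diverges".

g is separable, so gradient descent decouples: s follows -∂g/∂s, t follows -∂g/∂t.
∂g/∂s = -12s(s - 2)(s + 1); at s=1 this is 24, so s decreases.
∂g/∂t = 6(t - 1)(t + 2); at t=2 this is 24, so t decreases.
s converges to its nearest critical value 0 (a local min of the s-part); t converges to 1. The iterate converges to (0, 1).

(0, 1)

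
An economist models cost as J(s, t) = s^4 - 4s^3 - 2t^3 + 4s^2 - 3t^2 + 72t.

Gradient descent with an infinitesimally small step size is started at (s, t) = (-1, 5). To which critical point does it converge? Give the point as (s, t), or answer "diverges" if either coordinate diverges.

diverges

J is separable, so gradient descent decouples: s follows -∂J/∂s, t follows -∂J/∂t.
∂J/∂s = 4s(s - 2)(s - 1); at s=-1 this is -24, so s increases.
∂J/∂t = -6(t - 3)(t + 4); at t=5 this is -108, so t increases.
The t-coordinate has no critical point in that direction and runs off to infinity.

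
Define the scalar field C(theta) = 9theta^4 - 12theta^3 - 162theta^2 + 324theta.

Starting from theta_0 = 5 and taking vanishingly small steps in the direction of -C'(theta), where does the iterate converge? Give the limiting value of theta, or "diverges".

3

C'(theta) = 36(theta - 3)(theta - 1)(theta + 3), so C'(5) = 2304.
Gradient descent moves in the -C' direction, i.e. theta is decreasing.
The nearest critical point in that direction is theta = 3, where C'' = 432 > 0 (a local minimum). The iterate converges there.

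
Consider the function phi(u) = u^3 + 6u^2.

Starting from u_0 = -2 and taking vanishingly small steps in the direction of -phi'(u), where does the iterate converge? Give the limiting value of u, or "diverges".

phi'(u) = 3u(u + 4), so phi'(-2) = -12.
Gradient descent moves in the -phi' direction, i.e. u is increasing.
The nearest critical point in that direction is u = 0, where phi'' = 12 > 0 (a local minimum). The iterate converges there.

0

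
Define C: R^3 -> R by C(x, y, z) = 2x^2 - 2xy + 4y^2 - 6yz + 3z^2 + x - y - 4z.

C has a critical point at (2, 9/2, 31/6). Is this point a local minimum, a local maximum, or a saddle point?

The Hessian is constant: H = [[4, -2, 0], [-2, 8, -6], [0, -6, 6]].
Leading principal minors: Δ₁ = 4, Δ₂ = 28, Δ₃ = 24.
All leading minors are positive, so H is positive definite: a local minimum.

local minimum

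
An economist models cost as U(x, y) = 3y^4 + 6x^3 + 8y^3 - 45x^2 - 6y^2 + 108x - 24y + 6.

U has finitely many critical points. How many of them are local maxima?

1

U separates as a function of x plus a function of y, so ∇U=0 decouples.
∂U/∂x = 18(x - 3)(x - 2) = 0 at x ∈ {2, 3}; ∂U/∂y = 12(y - 1)(y + 1)(y + 2) = 0 at y ∈ {-2, -1, 1}.
The Hessian is diagonal: diag(U_xx, U_yy). Second derivatives: U_xx(2)=-18, U_xx(3)=18; U_yy(-2)=36, U_yy(-1)=-24, U_yy(1)=72.
Local maxima occur where both diagonal entries negative: (2, -1). Count: 1.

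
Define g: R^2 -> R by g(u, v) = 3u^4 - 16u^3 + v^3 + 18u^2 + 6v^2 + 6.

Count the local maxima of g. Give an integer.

1

g separates as a function of u plus a function of v, so ∇g=0 decouples.
∂g/∂u = 12u(u - 3)(u - 1) = 0 at u ∈ {0, 1, 3}; ∂g/∂v = 3v(v + 4) = 0 at v ∈ {-4, 0}.
The Hessian is diagonal: diag(g_uu, g_vv). Second derivatives: g_uu(0)=36, g_uu(1)=-24, g_uu(3)=72; g_vv(-4)=-12, g_vv(0)=12.
Local maxima occur where both diagonal entries negative: (1, -4). Count: 1.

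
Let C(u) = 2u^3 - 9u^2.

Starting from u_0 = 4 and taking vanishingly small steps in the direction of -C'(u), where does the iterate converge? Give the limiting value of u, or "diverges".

3

C'(u) = 6u(u - 3), so C'(4) = 24.
Gradient descent moves in the -C' direction, i.e. u is decreasing.
The nearest critical point in that direction is u = 3, where C'' = 18 > 0 (a local minimum). The iterate converges there.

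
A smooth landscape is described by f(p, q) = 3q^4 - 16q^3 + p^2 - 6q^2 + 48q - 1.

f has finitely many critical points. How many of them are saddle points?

1

f separates as a function of p plus a function of q, so ∇f=0 decouples.
∂f/∂p = 2p = 0 at p ∈ {0}; ∂f/∂q = 12(q - 4)(q - 1)(q + 1) = 0 at q ∈ {-1, 1, 4}.
The Hessian is diagonal: diag(f_pp, f_qq). Second derivatives: f_pp(0)=2; f_qq(-1)=120, f_qq(1)=-72, f_qq(4)=180.
Saddle points occur where the two diagonal entries have opposite signs: (0, 1). Count: 1.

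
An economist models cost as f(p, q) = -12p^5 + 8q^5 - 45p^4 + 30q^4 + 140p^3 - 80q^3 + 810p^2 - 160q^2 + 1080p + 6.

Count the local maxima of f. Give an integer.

4

f separates as a function of p plus a function of q, so ∇f=0 decouples.
∂f/∂p = -60(p - 3)(p + 1)(p + 2)(p + 3) = 0 at p ∈ {-3, -2, -1, 3}; ∂f/∂q = 40q(q - 2)(q + 1)(q + 4) = 0 at q ∈ {-4, -1, 0, 2}.
The Hessian is diagonal: diag(f_pp, f_qq). Second derivatives: f_pp(-3)=720, f_pp(-2)=-300, f_pp(-1)=480, f_pp(3)=-7200; f_qq(-4)=-2880, f_qq(-1)=360, f_qq(0)=-320, f_qq(2)=1440.
Local maxima occur where both diagonal entries negative: (-2, -4), (-2, 0), (3, -4), (3, 0). Count: 4.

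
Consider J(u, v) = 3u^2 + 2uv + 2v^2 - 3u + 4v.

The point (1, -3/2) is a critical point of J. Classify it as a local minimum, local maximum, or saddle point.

The Hessian of J is constant: H = [[6, 2], [2, 4]].
det(H) = 6·4 − 2² = 20.
det(H) > 0 and tr(H) = 10 > 0, so H is positive definite and the point is a local minimum.

local minimum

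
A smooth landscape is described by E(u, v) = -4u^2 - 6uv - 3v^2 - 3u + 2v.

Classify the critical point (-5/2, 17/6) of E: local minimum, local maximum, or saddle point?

local maximum

The Hessian of E is constant: H = [[-8, -6], [-6, -6]].
det(H) = (-8)·(-6) − (-6)² = 12.
det(H) > 0 and tr(H) = -14 < 0, so H is negative definite and the point is a local maximum.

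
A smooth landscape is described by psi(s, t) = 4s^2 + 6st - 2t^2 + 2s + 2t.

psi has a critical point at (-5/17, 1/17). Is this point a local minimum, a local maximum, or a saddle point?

The Hessian of psi is constant: H = [[8, 6], [6, -4]].
det(H) = 8·(-4) − 6² = -68.
Since det(H) < 0, H is indefinite and the critical point is a saddle point.

saddle point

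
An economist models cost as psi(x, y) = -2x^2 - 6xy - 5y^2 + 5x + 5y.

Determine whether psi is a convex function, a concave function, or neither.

concave

psi is quadratic, so its Hessian is the constant matrix H = [[-4, -6], [-6, -10]].
det(H) = 4, tr(H) = -14.
det(H) > 0 and tr(H) < 0, so H is negative definite everywhere: concave.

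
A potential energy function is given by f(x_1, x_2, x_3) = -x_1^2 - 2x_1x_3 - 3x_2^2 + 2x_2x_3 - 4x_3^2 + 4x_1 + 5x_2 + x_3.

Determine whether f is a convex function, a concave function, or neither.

f is quadratic, so its Hessian is the constant matrix H = [[-2, 0, -2], [0, -6, 2], [-2, 2, -8]].
Leading principal minors: -2, 12, -64.
Signs alternate −, +, − ⇒ H ≺ 0 ⇒ concave.

concave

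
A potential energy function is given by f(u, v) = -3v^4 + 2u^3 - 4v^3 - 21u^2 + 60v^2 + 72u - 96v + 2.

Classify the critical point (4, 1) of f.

local minimum

The mixed partial ∂²f/∂u∂v is 0, so the Hessian at any point is diag(f_uu, f_vv) = diag(6(2u - 7), 12(-3v^2 - 2v + 10)).
At (4, 1): H = diag(6, 60).
Both eigenvalues are positive, so H is positive definite: a local minimum.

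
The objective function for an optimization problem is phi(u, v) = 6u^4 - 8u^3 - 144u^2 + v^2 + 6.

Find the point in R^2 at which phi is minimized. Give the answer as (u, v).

(4, 0)

phi(u,v) separates as P(u) + Q(v) + 6, so its minimum is min P + min Q + 6.
P'(u) = 24u(u - 4)(u + 3) vanishes at u ∈ {-3, 0, 4}; Q'(v) = 2v vanishes at v ∈ {0}.
Local minima of P (where P''>0): P(-3)=-594, P(4)=-1280. Local minima of Q: Q(0)=0.
So the global minimum of phi is P(4) + Q(0) + 6 = -1280 + 0 + 6 = -1274, attained at (4, 0).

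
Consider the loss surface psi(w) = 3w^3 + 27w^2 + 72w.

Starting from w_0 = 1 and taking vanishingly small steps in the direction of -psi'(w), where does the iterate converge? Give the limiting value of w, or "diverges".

psi'(w) = 9(w + 2)(w + 4), so psi'(1) = 135.
Gradient descent moves in the -psi' direction, i.e. w is decreasing.
The nearest critical point in that direction is w = -2, where psi'' = 18 > 0 (a local minimum). The iterate converges there.

-2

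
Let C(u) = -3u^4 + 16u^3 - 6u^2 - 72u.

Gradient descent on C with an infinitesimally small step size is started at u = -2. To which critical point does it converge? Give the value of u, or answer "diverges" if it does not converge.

diverges

C'(u) = -12(u - 3)(u - 2)(u + 1), so C'(-2) = 240.
Gradient descent moves in the -C' direction, i.e. u is decreasing.
There is no critical point below u=-2, and C' keeps the same sign, so the iterate runs off to −∞.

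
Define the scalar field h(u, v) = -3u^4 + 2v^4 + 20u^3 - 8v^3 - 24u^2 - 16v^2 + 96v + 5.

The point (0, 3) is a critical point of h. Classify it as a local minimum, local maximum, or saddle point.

saddle point

The mixed partial ∂²h/∂u∂v is 0, so the Hessian at any point is diag(h_uu, h_vv) = diag(12(-3u^2 + 10u - 4), 8(3v^2 - 6v - 4)).
At (0, 3): H = diag(-48, 40).
The eigenvalues have opposite signs, so H is indefinite: a saddle point.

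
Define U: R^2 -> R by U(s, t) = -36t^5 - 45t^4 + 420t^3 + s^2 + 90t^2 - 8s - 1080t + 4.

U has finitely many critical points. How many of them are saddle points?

2

U separates as a function of s plus a function of t, so ∇U=0 decouples.
∂U/∂s = 2(s - 4) = 0 at s ∈ {4}; ∂U/∂t = -180(t - 2)(t - 1)(t + 1)(t + 3) = 0 at t ∈ {-3, -1, 1, 2}.
The Hessian is diagonal: diag(U_ss, U_tt). Second derivatives: U_ss(4)=2; U_tt(-3)=7200, U_tt(-1)=-2160, U_tt(1)=1440, U_tt(2)=-2700.
Saddle points occur where the two diagonal entries have opposite signs: (4, -1), (4, 2). Count: 2.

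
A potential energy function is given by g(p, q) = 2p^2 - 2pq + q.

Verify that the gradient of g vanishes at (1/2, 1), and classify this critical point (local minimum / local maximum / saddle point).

∇g = (4p - 2q, -2p + 1); substituting (1/2, 1) gives ∇g = (0, 0), so (1/2, 1) is indeed a critical point.
The Hessian of g is constant: H = [[4, -2], [-2, 0]].
det(H) = 4·0 − (-2)² = -4.
Since det(H) < 0, H is indefinite and the critical point is a saddle point.

saddle point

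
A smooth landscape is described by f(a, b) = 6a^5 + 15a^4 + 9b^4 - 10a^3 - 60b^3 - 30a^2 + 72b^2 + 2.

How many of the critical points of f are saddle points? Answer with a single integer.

f separates as a function of a plus a function of b, so ∇f=0 decouples.
∂f/∂a = 30a(a - 1)(a + 1)(a + 2) = 0 at a ∈ {-2, -1, 0, 1}; ∂f/∂b = 36b(b - 4)(b - 1) = 0 at b ∈ {0, 1, 4}.
The Hessian is diagonal: diag(f_aa, f_bb). Second derivatives: f_aa(-2)=-180, f_aa(-1)=60, f_aa(0)=-60, f_aa(1)=180; f_bb(0)=144, f_bb(1)=-108, f_bb(4)=432.
Saddle points occur where the two diagonal entries have opposite signs: (-2, 0), (-2, 4), (-1, 1), (0, 0), (0, 4), (1, 1). Count: 6.

6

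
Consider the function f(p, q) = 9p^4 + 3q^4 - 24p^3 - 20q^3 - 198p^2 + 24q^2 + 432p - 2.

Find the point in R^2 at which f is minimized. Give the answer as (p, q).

f(p,q) separates as A(p) + B(q) − 2, so its minimum is min A + min B − 2.
A'(p) = 36(p - 4)(p - 1)(p + 3) vanishes at p ∈ {-3, 1, 4}; B'(q) = 12q(q - 4)(q - 1) vanishes at q ∈ {0, 1, 4}.
Local minima of A (where A''>0): A(-3)=-1701, A(4)=-672. Local minima of B: B(0)=0, B(4)=-128.
So the global minimum of f is A(-3) + B(4) − 2 = -1701 − 128 − 2 = -1831, attained at (-3, 4).

(-3, 4)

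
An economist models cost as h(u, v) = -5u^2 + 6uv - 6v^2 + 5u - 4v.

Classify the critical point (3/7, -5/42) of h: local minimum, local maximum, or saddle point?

The Hessian of h is constant: H = [[-10, 6], [6, -12]].
det(H) = (-10)·(-12) − 6² = 84.
det(H) > 0 and tr(H) = -22 < 0, so H is negative definite and the point is a local maximum.

local maximum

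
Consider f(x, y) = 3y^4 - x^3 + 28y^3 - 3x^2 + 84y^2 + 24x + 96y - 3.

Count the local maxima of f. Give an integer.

1

f separates as a function of x plus a function of y, so ∇f=0 decouples.
∂f/∂x = -3(x - 2)(x + 4) = 0 at x ∈ {-4, 2}; ∂f/∂y = 12(y + 1)(y + 2)(y + 4) = 0 at y ∈ {-4, -2, -1}.
The Hessian is diagonal: diag(f_xx, f_yy). Second derivatives: f_xx(-4)=18, f_xx(2)=-18; f_yy(-4)=72, f_yy(-2)=-24, f_yy(-1)=36.
Local maxima occur where both diagonal entries negative: (2, -2). Count: 1.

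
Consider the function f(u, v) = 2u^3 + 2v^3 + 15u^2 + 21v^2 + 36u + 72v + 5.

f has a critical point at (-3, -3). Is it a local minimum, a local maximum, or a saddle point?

saddle point

The mixed partial ∂²f/∂u∂v is 0, so the Hessian at any point is diag(f_uu, f_vv) = diag(6(2u + 5), 6(2v + 7)).
At (-3, -3): H = diag(-6, 6).
The eigenvalues have opposite signs, so H is indefinite: a saddle point.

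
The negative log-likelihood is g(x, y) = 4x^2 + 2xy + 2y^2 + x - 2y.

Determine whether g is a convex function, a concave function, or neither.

g is quadratic, so its Hessian is the constant matrix H = [[8, 2], [2, 4]].
det(H) = 28, tr(H) = 12.
det(H) > 0 and tr(H) > 0, so H is positive definite everywhere: convex.

convex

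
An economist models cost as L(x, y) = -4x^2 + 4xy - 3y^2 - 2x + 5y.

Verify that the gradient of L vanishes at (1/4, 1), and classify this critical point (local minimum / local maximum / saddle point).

local maximum

∇L = (-8x + 4y - 2, 4x - 6y + 5); substituting (1/4, 1) gives ∇L = (0, 0), so (1/4, 1) is indeed a critical point.
The Hessian of L is constant: H = [[-8, 4], [4, -6]].
det(H) = (-8)·(-6) − 4² = 32.
det(H) > 0 and tr(H) = -14 < 0, so H is negative definite and the point is a local maximum.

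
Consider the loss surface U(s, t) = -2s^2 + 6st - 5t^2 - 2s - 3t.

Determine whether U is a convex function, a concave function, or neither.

concave

U is quadratic, so its Hessian is the constant matrix H = [[-4, 6], [6, -10]].
det(H) = 4, tr(H) = -14.
det(H) > 0 and tr(H) < 0, so H is negative definite everywhere: concave.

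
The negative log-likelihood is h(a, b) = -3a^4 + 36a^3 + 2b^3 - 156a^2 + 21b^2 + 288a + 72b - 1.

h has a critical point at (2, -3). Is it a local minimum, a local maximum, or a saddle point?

The mixed partial ∂²h/∂a∂b is 0, so the Hessian at any point is diag(h_aa, h_bb) = diag(12(-3a^2 + 18a - 26), 6(2b + 7)).
At (2, -3): H = diag(-24, 6).
The eigenvalues have opposite signs, so H is indefinite: a saddle point.

saddle point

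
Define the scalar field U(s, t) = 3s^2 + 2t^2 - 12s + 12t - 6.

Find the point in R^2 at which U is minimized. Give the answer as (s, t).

(2, -3)

U(s,t) separates as P(s) + Q(t) − 6, so its minimum is min P + min Q − 6.
P'(s) = 6s - 12 vanishes at s ∈ {2}; Q'(t) = 4(t + 3) vanishes at t ∈ {-3}.
Local minima of P (where P''>0): P(2)=-12. Local minima of Q: Q(-3)=-18.
So the global minimum of U is P(2) + Q(-3) − 6 = -12 − 18 − 6 = -36, attained at (2, -3).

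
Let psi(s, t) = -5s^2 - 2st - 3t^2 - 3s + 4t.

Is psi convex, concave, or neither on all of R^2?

psi is quadratic, so its Hessian is the constant matrix H = [[-10, -2], [-2, -6]].
det(H) = 56, tr(H) = -16.
det(H) > 0 and tr(H) < 0, so H is negative definite everywhere: concave.

concave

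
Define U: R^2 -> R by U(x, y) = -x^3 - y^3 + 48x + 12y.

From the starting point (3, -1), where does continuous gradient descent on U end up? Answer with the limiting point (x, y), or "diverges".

(-4, -2)

U is separable, so gradient descent decouples: x follows -∂U/∂x, y follows -∂U/∂y.
∂U/∂x = -3(x - 4)(x + 4); at x=3 this is 21, so x decreases.
∂U/∂y = -3(y - 2)(y + 2); at y=-1 this is 9, so y decreases.
x converges to its nearest critical value -4 (a local min of the x-part); y converges to -2. The iterate converges to (-4, -2).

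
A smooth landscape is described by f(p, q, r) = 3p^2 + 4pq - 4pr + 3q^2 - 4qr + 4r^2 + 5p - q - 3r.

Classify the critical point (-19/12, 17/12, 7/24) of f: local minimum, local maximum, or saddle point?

local minimum

The Hessian is constant: H = [[6, 4, -4], [4, 6, -4], [-4, -4, 8]].
Leading principal minors: Δ₁ = 6, Δ₂ = 20, Δ₃ = 96.
All leading minors are positive, so H is positive definite: a local minimum.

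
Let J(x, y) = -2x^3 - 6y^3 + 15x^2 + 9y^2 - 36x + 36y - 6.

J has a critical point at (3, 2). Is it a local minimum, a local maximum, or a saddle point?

local maximum

The mixed partial ∂²J/∂x∂y is 0, so the Hessian at any point is diag(J_xx, J_yy) = diag(6(-2x + 5), 18(-2y + 1)).
At (3, 2): H = diag(-6, -54).
Both eigenvalues are negative, so H is negative definite: a local maximum.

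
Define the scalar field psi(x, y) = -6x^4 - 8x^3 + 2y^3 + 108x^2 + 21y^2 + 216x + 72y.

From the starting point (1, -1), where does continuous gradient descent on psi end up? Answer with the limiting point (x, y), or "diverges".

(-1, -3)

psi is separable, so gradient descent decouples: x follows -∂psi/∂x, y follows -∂psi/∂y.
∂psi/∂x = -24(x - 3)(x + 1)(x + 3); at x=1 this is 384, so x decreases.
∂psi/∂y = 6(y + 3)(y + 4); at y=-1 this is 36, so y decreases.
x converges to its nearest critical value -1 (a local min of the x-part); y converges to -3. The iterate converges to (-1, -3).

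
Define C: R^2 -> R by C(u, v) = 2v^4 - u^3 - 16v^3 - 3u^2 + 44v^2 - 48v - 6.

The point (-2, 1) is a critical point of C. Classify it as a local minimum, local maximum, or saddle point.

local minimum

The mixed partial ∂²C/∂u∂v is 0, so the Hessian at any point is diag(C_uu, C_vv) = diag(-6(u + 1), 8(3v^2 - 12v + 11)).
At (-2, 1): H = diag(6, 16).
Both eigenvalues are positive, so H is positive definite: a local minimum.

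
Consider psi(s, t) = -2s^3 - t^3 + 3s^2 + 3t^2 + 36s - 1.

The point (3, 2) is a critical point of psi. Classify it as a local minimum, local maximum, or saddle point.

local maximum

The mixed partial ∂²psi/∂s∂t is 0, so the Hessian at any point is diag(psi_ss, psi_tt) = diag(6(-2s + 1), 6(-t + 1)).
At (3, 2): H = diag(-30, -6).
Both eigenvalues are negative, so H is negative definite: a local maximum.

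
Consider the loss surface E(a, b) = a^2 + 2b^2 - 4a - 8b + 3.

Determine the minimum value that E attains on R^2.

-9

E(a,b) separates as P(a) + Q(b) + 3, so its minimum is min P + min Q + 3.
P'(a) = 2a - 4 vanishes at a ∈ {2}; Q'(b) = 4b - 8 vanishes at b ∈ {2}.
Local minima of P (where P''>0): P(2)=-4. Local minima of Q: Q(2)=-8.
So the global minimum of E is P(2) + Q(2) + 3 = -4 − 8 + 3 = -9, attained at (2, 2).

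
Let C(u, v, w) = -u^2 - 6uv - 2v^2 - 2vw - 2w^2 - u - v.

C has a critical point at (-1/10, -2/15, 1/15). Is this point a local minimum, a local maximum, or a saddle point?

The Hessian is constant: H = [[-2, -6, 0], [-6, -4, -2], [0, -2, -4]].
Leading principal minors: Δ₁ = -2, Δ₂ = -28, Δ₃ = 120.
The minors fit neither the all-positive nor the alternating-sign pattern, so H is indefinite: a saddle point.

saddle point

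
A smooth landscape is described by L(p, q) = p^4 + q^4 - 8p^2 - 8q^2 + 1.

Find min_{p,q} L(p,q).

-31

L(p,q) separates as A(p) + B(q) + 1, so its minimum is min A + min B + 1.
A'(p) = 4p(p - 2)(p + 2) vanishes at p ∈ {-2, 0, 2}; B'(q) = 4q(q - 2)(q + 2) vanishes at q ∈ {-2, 0, 2}.
Local minima of A (where A''>0): A(-2)=-16, A(2)=-16. Local minima of B: B(-2)=-16, B(2)=-16.
So the global minimum of L is A(-2) + B(-2) + 1 = -16 − 16 + 1 = -31, attained at (-2, -2).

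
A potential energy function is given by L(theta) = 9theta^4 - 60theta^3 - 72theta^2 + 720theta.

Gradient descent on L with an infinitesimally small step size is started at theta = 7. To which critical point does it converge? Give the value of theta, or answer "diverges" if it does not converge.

5

L'(theta) = 36(theta - 5)(theta - 2)(theta + 2), so L'(7) = 3240.
Gradient descent moves in the -L' direction, i.e. theta is decreasing.
The nearest critical point in that direction is theta = 5, where L'' = 756 > 0 (a local minimum). The iterate converges there.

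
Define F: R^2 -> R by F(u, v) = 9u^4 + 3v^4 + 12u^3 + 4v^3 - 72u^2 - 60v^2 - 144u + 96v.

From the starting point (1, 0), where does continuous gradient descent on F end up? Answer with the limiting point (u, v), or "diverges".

(2, -4)

F is separable, so gradient descent decouples: u follows -∂F/∂u, v follows -∂F/∂v.
∂F/∂u = 36(u - 2)(u + 1)(u + 2); at u=1 this is -216, so u increases.
∂F/∂v = 12(v - 2)(v - 1)(v + 4); at v=0 this is 96, so v decreases.
u converges to its nearest critical value 2 (a local min of the u-part); v converges to -4. The iterate converges to (2, -4).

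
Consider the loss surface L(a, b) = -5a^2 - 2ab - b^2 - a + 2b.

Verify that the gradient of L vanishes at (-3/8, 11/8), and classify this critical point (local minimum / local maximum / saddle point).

∇L = (-10a - 2b - 1, -2a - 2b + 2); substituting (-3/8, 11/8) gives ∇L = (0, 0), so (-3/8, 11/8) is indeed a critical point.
The Hessian of L is constant: H = [[-10, -2], [-2, -2]].
det(H) = (-10)·(-2) − (-2)² = 16.
det(H) > 0 and tr(H) = -12 < 0, so H is negative definite and the point is a local maximum.

local maximum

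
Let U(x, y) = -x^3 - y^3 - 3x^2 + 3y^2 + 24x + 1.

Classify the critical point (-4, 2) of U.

The mixed partial ∂²U/∂x∂y is 0, so the Hessian at any point is diag(U_xx, U_yy) = diag(-6(x + 1), 6(-y + 1)).
At (-4, 2): H = diag(18, -6).
The eigenvalues have opposite signs, so H is indefinite: a saddle point.

saddle point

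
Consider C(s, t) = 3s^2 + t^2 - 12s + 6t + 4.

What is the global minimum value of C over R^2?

-17

C(s,t) separates as P(s) + Q(t) + 4, so its minimum is min P + min Q + 4.
P'(s) = 6s - 12 vanishes at s ∈ {2}; Q'(t) = 2(t + 3) vanishes at t ∈ {-3}.
Local minima of P (where P''>0): P(2)=-12. Local minima of Q: Q(-3)=-9.
So the global minimum of C is P(2) + Q(-3) + 4 = -12 − 9 + 4 = -17, attained at (2, -3).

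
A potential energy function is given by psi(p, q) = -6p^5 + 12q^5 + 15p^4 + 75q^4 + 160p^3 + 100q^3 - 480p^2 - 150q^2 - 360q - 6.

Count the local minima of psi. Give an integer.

4

psi separates as a function of p plus a function of q, so ∇psi=0 decouples.
∂psi/∂p = -30p(p - 4)(p - 2)(p + 4) = 0 at p ∈ {-4, 0, 2, 4}; ∂psi/∂q = 60(q - 1)(q + 1)(q + 2)(q + 3) = 0 at q ∈ {-3, -2, -1, 1}.
The Hessian is diagonal: diag(psi_pp, psi_qq). Second derivatives: psi_pp(-4)=5760, psi_pp(0)=-960, psi_pp(2)=720, psi_pp(4)=-1920; psi_qq(-3)=-480, psi_qq(-2)=180, psi_qq(-1)=-240, psi_qq(1)=1440.
Local minima occur where both diagonal entries positive: (-4, -2), (-4, 1), (2, -2), (2, 1). Count: 4.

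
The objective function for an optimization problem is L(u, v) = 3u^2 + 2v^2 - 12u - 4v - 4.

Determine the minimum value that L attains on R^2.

L(u,v) separates as P(u) + Q(v) − 4, so its minimum is min P + min Q − 4.
P'(u) = 6u - 12 vanishes at u ∈ {2}; Q'(v) = 4v - 4 vanishes at v ∈ {1}.
Local minima of P (where P''>0): P(2)=-12. Local minima of Q: Q(1)=-2.
So the global minimum of L is P(2) + Q(1) − 4 = -12 − 2 − 4 = -18, attained at (2, 1).

-18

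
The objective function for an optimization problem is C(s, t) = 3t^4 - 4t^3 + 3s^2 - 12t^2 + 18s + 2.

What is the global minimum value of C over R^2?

C(s,t) separates as P(s) + Q(t) + 2, so its minimum is min P + min Q + 2.
P'(s) = 6s + 18 vanishes at s ∈ {-3}; Q'(t) = 12t(t - 2)(t + 1) vanishes at t ∈ {-1, 0, 2}.
Local minima of P (where P''>0): P(-3)=-27. Local minima of Q: Q(-1)=-5, Q(2)=-32.
So the global minimum of C is P(-3) + Q(2) + 2 = -27 − 32 + 2 = -57, attained at (-3, 2).

-57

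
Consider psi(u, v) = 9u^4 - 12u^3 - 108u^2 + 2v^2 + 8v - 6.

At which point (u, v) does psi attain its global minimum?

(3, -2)

psi(u,v) separates as P(u) + Q(v) − 6, so its minimum is min P + min Q − 6.
P'(u) = 36u(u - 3)(u + 2) vanishes at u ∈ {-2, 0, 3}; Q'(v) = 4v + 8 vanishes at v ∈ {-2}.
Local minima of P (where P''>0): P(-2)=-192, P(3)=-567. Local minima of Q: Q(-2)=-8.
So the global minimum of psi is P(3) + Q(-2) − 6 = -567 − 8 − 6 = -581, attained at (3, -2).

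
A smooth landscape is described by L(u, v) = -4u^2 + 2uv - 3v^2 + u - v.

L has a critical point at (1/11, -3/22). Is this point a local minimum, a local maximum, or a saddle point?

The Hessian of L is constant: H = [[-8, 2], [2, -6]].
det(H) = (-8)·(-6) − 2² = 44.
det(H) > 0 and tr(H) = -14 < 0, so H is negative definite and the point is a local maximum.

local maximum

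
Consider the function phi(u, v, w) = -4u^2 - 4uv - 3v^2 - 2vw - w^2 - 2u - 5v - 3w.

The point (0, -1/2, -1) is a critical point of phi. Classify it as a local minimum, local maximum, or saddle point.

local maximum

The Hessian is constant: H = [[-8, -4, 0], [-4, -6, -2], [0, -2, -2]].
Leading principal minors: Δ₁ = -8, Δ₂ = 32, Δ₃ = -32.
The minors alternate sign starting negative (−, +, −), so H is negative definite: a local maximum.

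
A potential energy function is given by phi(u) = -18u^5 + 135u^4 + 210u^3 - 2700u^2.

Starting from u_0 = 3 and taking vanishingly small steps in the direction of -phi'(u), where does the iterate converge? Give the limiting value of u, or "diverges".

4

phi'(u) = -90u(u - 5)(u - 4)(u + 3), so phi'(3) = -3240.
Gradient descent moves in the -phi' direction, i.e. u is increasing.
The nearest critical point in that direction is u = 4, where phi'' = 2520 > 0 (a local minimum). The iterate converges there.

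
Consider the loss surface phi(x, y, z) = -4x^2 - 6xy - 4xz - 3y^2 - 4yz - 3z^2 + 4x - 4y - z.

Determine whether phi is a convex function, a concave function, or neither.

phi is quadratic, so its Hessian is the constant matrix H = [[-8, -6, -4], [-6, -6, -4], [-4, -4, -6]].
Leading principal minors: -8, 12, -40.
Signs alternate −, +, − ⇒ H ≺ 0 ⇒ concave.

concave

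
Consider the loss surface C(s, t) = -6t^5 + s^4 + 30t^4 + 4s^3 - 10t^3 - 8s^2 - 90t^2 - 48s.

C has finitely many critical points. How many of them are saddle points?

C separates as a function of s plus a function of t, so ∇C=0 decouples.
∂C/∂s = 4(s - 2)(s + 2)(s + 3) = 0 at s ∈ {-3, -2, 2}; ∂C/∂t = -30t(t - 3)(t - 2)(t + 1) = 0 at t ∈ {-1, 0, 2, 3}.
The Hessian is diagonal: diag(C_ss, C_tt). Second derivatives: C_ss(-3)=20, C_ss(-2)=-16, C_ss(2)=80; C_tt(-1)=360, C_tt(0)=-180, C_tt(2)=180, C_tt(3)=-360.
Saddle points occur where the two diagonal entries have opposite signs: (-3, 0), (-3, 3), (-2, -1), (-2, 2), (2, 0), (2, 3). Count: 6.

6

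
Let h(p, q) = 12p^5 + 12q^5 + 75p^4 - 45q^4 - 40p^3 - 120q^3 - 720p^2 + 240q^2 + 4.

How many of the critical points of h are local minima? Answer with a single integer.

4

h separates as a function of p plus a function of q, so ∇h=0 decouples.
∂h/∂p = 60p(p - 2)(p + 3)(p + 4) = 0 at p ∈ {-4, -3, 0, 2}; ∂h/∂q = 60q(q - 4)(q - 1)(q + 2) = 0 at q ∈ {-2, 0, 1, 4}.
The Hessian is diagonal: diag(h_pp, h_qq). Second derivatives: h_pp(-4)=-1440, h_pp(-3)=900, h_pp(0)=-1440, h_pp(2)=3600; h_qq(-2)=-2160, h_qq(0)=480, h_qq(1)=-540, h_qq(4)=4320.
Local minima occur where both diagonal entries positive: (-3, 0), (-3, 4), (2, 0), (2, 4). Count: 4.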